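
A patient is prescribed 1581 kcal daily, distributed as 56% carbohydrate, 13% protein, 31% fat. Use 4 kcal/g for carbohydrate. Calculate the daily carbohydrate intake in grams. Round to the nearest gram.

221 g/day

Carbohydrate energy = 56% × 1581 = 885.36 kcal.
At 4 kcal/g: 885.36 ÷ 4 = 221.34 g.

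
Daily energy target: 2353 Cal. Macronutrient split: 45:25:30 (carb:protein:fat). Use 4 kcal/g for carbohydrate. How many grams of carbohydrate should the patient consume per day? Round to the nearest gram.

265 g/day

Carbohydrate energy = 45% × 2353 = 1058.85 kcal.
At 4 kcal/g: 1058.85 ÷ 4 = 264.7125 g.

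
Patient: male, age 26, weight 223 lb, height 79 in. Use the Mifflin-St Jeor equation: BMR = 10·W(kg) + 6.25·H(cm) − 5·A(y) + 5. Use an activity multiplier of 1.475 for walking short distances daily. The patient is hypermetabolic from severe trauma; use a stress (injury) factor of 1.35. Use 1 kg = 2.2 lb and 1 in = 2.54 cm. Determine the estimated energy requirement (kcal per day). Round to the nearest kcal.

4267 kcal per day

Convert to metric: weight = 223 ÷ 2.2 = 101.3636 kg; height = 79 × 2.54 = 200.66 cm.
Mifflin-St Jeor (male): BMR = 10(101.3636) + 6.25(200.66) − 5(26) + 5 = 1013.6364 + 1254.125 − 130 + 5 = 2142.7614 kcal/day.
TEE = BMR × activity factor = 2142.7614 × 1.475 = 3160.573 kcal/day.
Apply stress factor: 3160.573 × 1.35 = 4266.7736 kcal/day.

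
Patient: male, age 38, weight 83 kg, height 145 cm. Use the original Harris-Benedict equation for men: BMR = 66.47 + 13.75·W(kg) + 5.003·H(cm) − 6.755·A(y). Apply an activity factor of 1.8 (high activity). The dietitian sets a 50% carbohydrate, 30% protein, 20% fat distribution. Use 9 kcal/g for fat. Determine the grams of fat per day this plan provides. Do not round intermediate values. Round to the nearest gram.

Harris-Benedict: BMR = 66.47 + 13.75(83) + 5.003(145) − 6.755(38) = 1676.465 kcal/day.
TEE = 1676.465 × 1.8 = 3017.637 kcal/day.
Fat energy = 20% × 3017.637 = 603.5274 kcal.
Fat = 603.5274 ÷ 9 kcal/g = 67.0586 g.

67 g/day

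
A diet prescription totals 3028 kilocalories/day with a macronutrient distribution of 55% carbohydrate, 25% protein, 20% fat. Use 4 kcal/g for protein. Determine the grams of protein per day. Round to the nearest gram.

189 g/day

Protein energy = 25% × 3028 = 757 kcal.
At 4 kcal/g: 757 ÷ 4 = 189.25 g.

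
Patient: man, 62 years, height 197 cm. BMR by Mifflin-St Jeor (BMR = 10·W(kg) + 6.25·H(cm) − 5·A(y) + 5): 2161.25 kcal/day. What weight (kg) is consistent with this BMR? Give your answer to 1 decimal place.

2161.25 = 10·W + 6.25(197) − 5(62) + 5
10·W = 2161.25 − 926.25 = 1235, so W = 123.5 kg.

123.5 kg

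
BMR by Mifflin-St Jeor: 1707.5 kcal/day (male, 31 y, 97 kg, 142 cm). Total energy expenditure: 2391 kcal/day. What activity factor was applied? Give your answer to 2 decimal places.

1.40

Activity factor = TEE ÷ BMR = 2391 ÷ 1707.5 = 1.4.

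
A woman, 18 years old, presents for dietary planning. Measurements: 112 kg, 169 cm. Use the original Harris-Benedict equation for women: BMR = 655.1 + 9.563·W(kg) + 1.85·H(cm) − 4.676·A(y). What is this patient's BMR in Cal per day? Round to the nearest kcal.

Harris-Benedict: BMR = 655.1 + 9.563(112) + 1.85(169) − 4.676(18) = 1954.638 kcal/day.

1955 Cal per day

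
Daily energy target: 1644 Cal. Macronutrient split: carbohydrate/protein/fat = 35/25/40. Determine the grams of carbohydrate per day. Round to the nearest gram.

Carbohydrate energy = 35% × 1644 = 575.4 kcal.
At 4 kcal/g: 575.4 ÷ 4 = 143.85 g.

144 g/day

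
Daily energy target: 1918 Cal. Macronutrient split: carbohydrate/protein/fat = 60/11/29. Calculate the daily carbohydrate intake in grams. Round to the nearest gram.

288 g/day

Carbohydrate energy = 60% × 1918 = 1150.8 kcal.
At 4 kcal/g: 1150.8 ÷ 4 = 287.7 g.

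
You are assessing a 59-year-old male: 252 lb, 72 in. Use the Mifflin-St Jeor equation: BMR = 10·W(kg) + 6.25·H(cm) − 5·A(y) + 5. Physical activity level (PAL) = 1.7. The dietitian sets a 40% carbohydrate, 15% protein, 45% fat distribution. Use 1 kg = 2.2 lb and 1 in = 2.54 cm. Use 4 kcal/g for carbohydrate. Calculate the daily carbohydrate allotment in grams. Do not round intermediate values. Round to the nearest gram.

Convert to metric: weight = 252 ÷ 2.2 = 114.5455 kg; height = 72 × 2.54 = 182.88 cm.
Mifflin-St Jeor (male): BMR = 10(114.5455) + 6.25(182.88) − 5(59) + 5 = 1145.4545 + 1143 − 295 + 5 = 1998.4545 kcal/day.
TEE = 1998.4545 × 1.7 = 3397.3727 kcal/day.
Carbohydrate energy = 40% × 3397.3727 = 1358.9491 kcal.
Carbohydrate = 1358.9491 ÷ 4 kcal/g = 339.7373 g.

340 g/day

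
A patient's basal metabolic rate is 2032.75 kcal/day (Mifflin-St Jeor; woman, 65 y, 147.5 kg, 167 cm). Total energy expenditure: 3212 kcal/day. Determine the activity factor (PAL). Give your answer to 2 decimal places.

Activity factor = TEE ÷ BMR = 3212 ÷ 2032.75 = 1.58.

1.58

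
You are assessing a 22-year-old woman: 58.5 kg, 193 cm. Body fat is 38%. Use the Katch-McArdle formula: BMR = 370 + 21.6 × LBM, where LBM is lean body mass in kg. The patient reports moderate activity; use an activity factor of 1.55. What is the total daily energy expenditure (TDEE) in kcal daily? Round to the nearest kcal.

1788 kcal daily

LBM = 58.5 × (1 − 0.38) = 36.27 kg. Katch-McArdle: BMR = 370 + 21.6 × 36.27 = 1153.432 kcal/day.
TEE = BMR × activity factor = 1153.432 × 1.55 = 1787.8196 kcal/day.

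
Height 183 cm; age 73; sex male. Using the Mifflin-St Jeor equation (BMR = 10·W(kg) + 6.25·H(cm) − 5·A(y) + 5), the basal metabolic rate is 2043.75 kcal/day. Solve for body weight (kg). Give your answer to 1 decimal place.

2043.75 = 10·W + 6.25(183) − 5(73) + 5
10·W = 2043.75 − 783.75 = 1260, so W = 126 kg.

126.0 kg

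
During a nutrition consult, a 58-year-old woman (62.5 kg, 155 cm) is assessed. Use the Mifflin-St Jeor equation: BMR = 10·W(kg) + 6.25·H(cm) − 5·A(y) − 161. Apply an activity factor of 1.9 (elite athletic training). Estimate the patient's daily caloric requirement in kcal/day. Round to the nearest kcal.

Mifflin-St Jeor (female): BMR = 10(62.5) + 6.25(155) − 5(58) − 161 = 625 + 968.75 − 290 − 161 = 1142.75 kcal/day.
TEE = BMR × activity factor = 1142.75 × 1.9 = 2171.225 kcal/day.

2171 kcal/day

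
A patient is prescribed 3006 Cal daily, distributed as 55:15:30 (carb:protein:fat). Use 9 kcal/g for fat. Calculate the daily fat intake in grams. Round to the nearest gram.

100 g/day

Fat energy = 30% × 3006 = 901.8 kcal.
At 9 kcal/g: 901.8 ÷ 9 = 100.2 g.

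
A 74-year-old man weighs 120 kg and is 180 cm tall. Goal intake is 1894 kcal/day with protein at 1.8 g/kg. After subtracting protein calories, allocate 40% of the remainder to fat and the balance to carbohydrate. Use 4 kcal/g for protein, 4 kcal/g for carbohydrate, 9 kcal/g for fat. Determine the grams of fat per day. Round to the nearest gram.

46 g/day

Protein = 1.8 × 120 = 216 g → 216 × 4 = 864 kcal.
Non-protein calories = 1894 − 864 = 1030 kcal.
Fat: 40% × 1030 = 412 kcal; carbohydrate: 618 kcal.
Fat: 412 kcal ÷ 9 kcal/g = 45.7778 g.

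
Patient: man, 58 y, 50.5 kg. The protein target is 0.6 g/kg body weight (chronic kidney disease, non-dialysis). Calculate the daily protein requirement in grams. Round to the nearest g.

Protein = 0.6 g/kg × 50.5 kg = 30.3 g/day.

30 g/day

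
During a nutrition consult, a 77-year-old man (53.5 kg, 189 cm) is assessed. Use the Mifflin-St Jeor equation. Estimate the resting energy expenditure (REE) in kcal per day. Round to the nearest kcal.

Mifflin-St Jeor (male): BMR = 10(53.5) + 6.25(189) − 5(77) + 5 = 535 + 1181.25 − 385 + 5 = 1336.25 kcal/day.

1336 kcal per day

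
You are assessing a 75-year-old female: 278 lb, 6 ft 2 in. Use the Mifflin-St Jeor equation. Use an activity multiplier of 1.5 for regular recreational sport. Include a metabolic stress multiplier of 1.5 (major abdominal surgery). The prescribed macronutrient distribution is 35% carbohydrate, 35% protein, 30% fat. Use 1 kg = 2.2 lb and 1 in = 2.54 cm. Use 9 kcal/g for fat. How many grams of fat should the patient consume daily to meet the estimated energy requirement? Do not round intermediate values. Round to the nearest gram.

143 g/day

Convert to metric: weight = 278 ÷ 2.2 = 126.3636 kg; height = (6×12 + 2) × 2.54 = 74 × 2.54 = 187.96 cm.
Mifflin-St Jeor (female): BMR = 10(126.3636) + 6.25(187.96) − 5(75) − 161 = 1263.6364 + 1174.75 − 375 − 161 = 1902.3864 kcal/day.
TEE = 1902.3864 × 1.5 = 2853.5795 kcal/day.
With stress factor 1.5: 2853.5795 × 1.5 = 4280.3693 kcal/day.
Fat energy = 30% × 4280.3693 = 1284.1108 kcal.
Fat = 1284.1108 ÷ 9 kcal/g = 142.679 g.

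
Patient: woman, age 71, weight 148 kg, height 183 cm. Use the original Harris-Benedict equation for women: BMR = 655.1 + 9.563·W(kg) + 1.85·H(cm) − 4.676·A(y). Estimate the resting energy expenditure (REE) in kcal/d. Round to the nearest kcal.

2077 kcal/d

Harris-Benedict: BMR = 655.1 + 9.563(148) + 1.85(183) − 4.676(71) = 2076.978 kcal/day.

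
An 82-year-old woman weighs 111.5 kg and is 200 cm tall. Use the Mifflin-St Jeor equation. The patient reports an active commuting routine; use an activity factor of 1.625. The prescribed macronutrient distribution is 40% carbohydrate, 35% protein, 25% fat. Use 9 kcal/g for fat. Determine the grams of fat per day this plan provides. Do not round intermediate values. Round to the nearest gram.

81 g/day

Mifflin-St Jeor (female): BMR = 10(111.5) + 6.25(200) − 5(82) − 161 = 1115 + 1250 − 410 − 161 = 1794 kcal/day.
TEE = 1794 × 1.625 = 2915.25 kcal/day.
Fat energy = 25% × 2915.25 = 728.8125 kcal.
Fat = 728.8125 ÷ 9 kcal/g = 80.9792 g.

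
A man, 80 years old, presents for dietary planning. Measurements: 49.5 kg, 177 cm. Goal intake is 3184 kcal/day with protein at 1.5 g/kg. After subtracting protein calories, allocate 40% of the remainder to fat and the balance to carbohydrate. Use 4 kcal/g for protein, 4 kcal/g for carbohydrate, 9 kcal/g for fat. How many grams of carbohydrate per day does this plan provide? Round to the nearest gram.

Protein = 1.5 × 49.5 = 74.25 g → 74.25 × 4 = 297 kcal.
Non-protein calories = 3184 − 297 = 2887 kcal.
Fat: 40% × 2887 = 1154.8 kcal; carbohydrate: 1732.2 kcal.
Carbohydrate: 1732.2 kcal ÷ 4 kcal/g = 433.05 g.

433 g/day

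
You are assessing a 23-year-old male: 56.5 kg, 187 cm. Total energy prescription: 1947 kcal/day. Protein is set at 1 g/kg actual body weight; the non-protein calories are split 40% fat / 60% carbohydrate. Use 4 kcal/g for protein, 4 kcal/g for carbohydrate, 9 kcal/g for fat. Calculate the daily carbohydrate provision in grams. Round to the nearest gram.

258 g/day

Protein = 1 × 56.5 = 56.5 g → 56.5 × 4 = 226 kcal.
Non-protein calories = 1947 − 226 = 1721 kcal.
Fat: 40% × 1721 = 688.4 kcal; carbohydrate: 1032.6 kcal.
Carbohydrate: 1032.6 kcal ÷ 4 kcal/g = 258.15 g.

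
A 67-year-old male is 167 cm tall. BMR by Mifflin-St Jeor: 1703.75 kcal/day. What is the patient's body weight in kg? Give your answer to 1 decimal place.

99.0 kg

1703.75 = 10·W + 6.25(167) − 5(67) + 5
10·W = 1703.75 − 713.75 = 990, so W = 99 kg.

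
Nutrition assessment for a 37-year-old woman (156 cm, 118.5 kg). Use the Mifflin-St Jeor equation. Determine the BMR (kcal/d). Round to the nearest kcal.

1814 kcal/d

Mifflin-St Jeor (female): BMR = 10(118.5) + 6.25(156) − 5(37) − 161 = 1185 + 975 − 185 − 161 = 1814 kcal/day.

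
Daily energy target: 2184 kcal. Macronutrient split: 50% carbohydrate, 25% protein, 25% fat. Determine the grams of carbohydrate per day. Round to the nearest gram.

273 g/day

Carbohydrate energy = 50% × 2184 = 1092 kcal.
At 4 kcal/g: 1092 ÷ 4 = 273 g.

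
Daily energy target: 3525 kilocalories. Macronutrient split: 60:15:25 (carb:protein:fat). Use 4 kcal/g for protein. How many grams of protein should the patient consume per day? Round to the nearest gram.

132 g/day

Protein energy = 15% × 3525 = 528.75 kcal.
At 4 kcal/g: 528.75 ÷ 4 = 132.1875 g.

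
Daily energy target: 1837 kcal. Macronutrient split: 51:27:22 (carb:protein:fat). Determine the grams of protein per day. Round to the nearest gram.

Protein energy = 27% × 1837 = 495.99 kcal.
At 4 kcal/g: 495.99 ÷ 4 = 123.9975 g.

124 g/day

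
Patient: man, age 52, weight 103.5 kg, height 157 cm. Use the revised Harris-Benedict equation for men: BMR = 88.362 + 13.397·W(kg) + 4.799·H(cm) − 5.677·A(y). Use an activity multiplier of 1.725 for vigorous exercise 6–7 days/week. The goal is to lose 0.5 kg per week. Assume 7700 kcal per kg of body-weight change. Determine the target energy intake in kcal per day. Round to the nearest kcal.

Harris-Benedict: BMR = 88.362 + 13.397(103.5) + 4.799(157) − 5.677(52) = 1933.1905 kcal/day.
TEE = 1933.1905 × 1.725 = 3334.7536 kcal/day.
Required daily deficit = 0.5 × 7700 ÷ 7 = 550 kcal/day.
Target intake = 3334.7536 − 550 = 2784.7536 kcal/day.

2785 kcal per day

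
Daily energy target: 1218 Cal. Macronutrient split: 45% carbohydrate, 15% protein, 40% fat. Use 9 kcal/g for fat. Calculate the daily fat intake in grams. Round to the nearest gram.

Fat energy = 40% × 1218 = 487.2 kcal.
At 9 kcal/g: 487.2 ÷ 9 = 54.1333 g.

54 g/day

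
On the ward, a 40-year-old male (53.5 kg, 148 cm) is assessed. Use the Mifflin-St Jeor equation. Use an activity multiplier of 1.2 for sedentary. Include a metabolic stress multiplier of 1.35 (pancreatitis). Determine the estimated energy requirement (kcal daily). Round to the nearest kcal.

2049 kcal daily

Mifflin-St Jeor (male): BMR = 10(53.5) + 6.25(148) − 5(40) + 5 = 535 + 925 − 200 + 5 = 1265 kcal/day.
TEE = BMR × activity factor = 1265 × 1.2 = 1518 kcal/day.
Apply stress factor: 1518 × 1.35 = 2049.3 kcal/day.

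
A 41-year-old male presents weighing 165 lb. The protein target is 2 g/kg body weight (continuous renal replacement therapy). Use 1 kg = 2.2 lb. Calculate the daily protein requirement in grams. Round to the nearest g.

150 g/day

Weight in kg = 165 ÷ 2.2 = 75 kg.
Protein = 2 g/kg × 75 kg = 150 g/day.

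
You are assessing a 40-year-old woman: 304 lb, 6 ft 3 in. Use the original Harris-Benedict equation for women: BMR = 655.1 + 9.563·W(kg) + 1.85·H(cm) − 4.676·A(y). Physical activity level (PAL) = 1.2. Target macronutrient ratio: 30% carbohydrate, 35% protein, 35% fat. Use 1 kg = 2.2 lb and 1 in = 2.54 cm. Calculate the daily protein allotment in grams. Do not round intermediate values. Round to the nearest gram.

Convert to metric: weight = 304 ÷ 2.2 = 138.1818 kg; height = (6×12 + 3) × 2.54 = 75 × 2.54 = 190.5 cm.
Harris-Benedict: BMR = 655.1 + 9.563(138.1818) + 1.85(190.5) − 4.676(40) = 2141.9177 kcal/day.
TEE = 2141.9177 × 1.2 = 2570.3013 kcal/day.
Protein energy = 35% × 2570.3013 = 899.6054 kcal.
Protein = 899.6054 ÷ 4 kcal/g = 224.9014 g.

225 g/day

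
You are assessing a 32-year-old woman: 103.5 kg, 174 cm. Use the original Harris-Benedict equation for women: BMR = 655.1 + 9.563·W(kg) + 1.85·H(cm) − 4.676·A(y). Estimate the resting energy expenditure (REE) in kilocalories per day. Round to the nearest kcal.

Harris-Benedict: BMR = 655.1 + 9.563(103.5) + 1.85(174) − 4.676(32) = 1817.1385 kcal/day.

1817 kilocalories per day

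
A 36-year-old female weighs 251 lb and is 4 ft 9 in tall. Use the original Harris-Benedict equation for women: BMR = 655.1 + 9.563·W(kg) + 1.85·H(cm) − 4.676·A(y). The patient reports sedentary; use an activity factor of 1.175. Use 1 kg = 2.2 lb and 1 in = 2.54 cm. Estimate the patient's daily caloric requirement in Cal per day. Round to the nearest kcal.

Convert to metric: weight = 251 ÷ 2.2 = 114.0909 kg; height = (4×12 + 9) × 2.54 = 57 × 2.54 = 144.78 cm.
Harris-Benedict: BMR = 655.1 + 9.563(114.0909) + 1.85(144.78) − 4.676(36) = 1845.6584 kcal/day.
TEE = BMR × activity factor = 1845.6584 × 1.175 = 2168.6486 kcal/day.

2169 Cal per day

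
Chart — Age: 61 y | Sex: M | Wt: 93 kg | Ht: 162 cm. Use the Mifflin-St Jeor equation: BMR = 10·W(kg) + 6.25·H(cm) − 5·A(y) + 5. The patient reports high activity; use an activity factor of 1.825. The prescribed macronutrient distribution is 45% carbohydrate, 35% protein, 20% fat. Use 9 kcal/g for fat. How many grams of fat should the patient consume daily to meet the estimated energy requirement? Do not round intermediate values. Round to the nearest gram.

67 g/day

Mifflin-St Jeor (male): BMR = 10(93) + 6.25(162) − 5(61) + 5 = 930 + 1012.5 − 305 + 5 = 1642.5 kcal/day.
TEE = 1642.5 × 1.825 = 2997.5625 kcal/day.
Fat energy = 20% × 2997.5625 = 599.5125 kcal.
Fat = 599.5125 ÷ 9 kcal/g = 66.6125 g.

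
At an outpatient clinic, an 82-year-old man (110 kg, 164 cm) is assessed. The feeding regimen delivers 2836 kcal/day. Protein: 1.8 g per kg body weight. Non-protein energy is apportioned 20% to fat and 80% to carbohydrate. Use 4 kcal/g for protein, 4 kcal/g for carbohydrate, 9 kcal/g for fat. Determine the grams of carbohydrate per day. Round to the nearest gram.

Protein = 1.8 × 110 = 198 g → 198 × 4 = 792 kcal.
Non-protein calories = 2836 − 792 = 2044 kcal.
Fat: 20% × 2044 = 408.8 kcal; carbohydrate: 1635.2 kcal.
Carbohydrate: 1635.2 kcal ÷ 4 kcal/g = 408.8 g.

409 g/day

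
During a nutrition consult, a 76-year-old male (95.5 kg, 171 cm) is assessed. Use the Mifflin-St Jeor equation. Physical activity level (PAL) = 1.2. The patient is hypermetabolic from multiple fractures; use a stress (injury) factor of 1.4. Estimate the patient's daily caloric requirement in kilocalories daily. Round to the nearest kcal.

2770 kilocalories daily

Mifflin-St Jeor (male): BMR = 10(95.5) + 6.25(171) − 5(76) + 5 = 955 + 1068.75 − 380 + 5 = 1648.75 kcal/day.
TEE = BMR × activity factor = 1648.75 × 1.2 = 1978.5 kcal/day.
Apply stress factor: 1978.5 × 1.4 = 2769.9 kcal/day.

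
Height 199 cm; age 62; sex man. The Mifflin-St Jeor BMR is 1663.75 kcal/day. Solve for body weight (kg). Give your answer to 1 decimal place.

72.5 kg

1663.75 = 10·W + 6.25(199) − 5(62) + 5
10·W = 1663.75 − 938.75 = 725, so W = 72.5 kg.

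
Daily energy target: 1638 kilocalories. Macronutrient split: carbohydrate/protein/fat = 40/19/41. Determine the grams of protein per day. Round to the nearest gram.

Protein energy = 19% × 1638 = 311.22 kcal.
At 4 kcal/g: 311.22 ÷ 4 = 77.805 g.

78 g/day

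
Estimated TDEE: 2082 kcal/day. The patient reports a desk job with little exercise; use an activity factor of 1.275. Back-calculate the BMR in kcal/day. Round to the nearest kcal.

1633 kcal/day

BMR = TEE ÷ activity factor = 2082 ÷ 1.275 = 1632.9412 kcal/day.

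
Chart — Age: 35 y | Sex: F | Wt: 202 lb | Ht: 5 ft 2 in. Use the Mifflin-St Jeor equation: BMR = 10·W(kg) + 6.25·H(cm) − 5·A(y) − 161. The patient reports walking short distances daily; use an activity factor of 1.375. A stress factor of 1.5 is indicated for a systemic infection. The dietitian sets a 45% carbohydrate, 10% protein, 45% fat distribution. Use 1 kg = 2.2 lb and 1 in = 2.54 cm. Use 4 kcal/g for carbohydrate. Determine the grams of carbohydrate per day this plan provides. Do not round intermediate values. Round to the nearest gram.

Convert to metric: weight = 202 ÷ 2.2 = 91.8182 kg; height = (5×12 + 2) × 2.54 = 62 × 2.54 = 157.48 cm.
Mifflin-St Jeor (female): BMR = 10(91.8182) + 6.25(157.48) − 5(35) − 161 = 918.1818 + 984.25 − 175 − 161 = 1566.4318 kcal/day.
TEE = 1566.4318 × 1.375 = 2153.8438 kcal/day.
With stress factor 1.5: 2153.8438 × 1.5 = 3230.7656 kcal/day.
Carbohydrate energy = 45% × 3230.7656 = 1453.8445 kcal.
Carbohydrate = 1453.8445 ÷ 4 kcal/g = 363.4611 g.

363 g/day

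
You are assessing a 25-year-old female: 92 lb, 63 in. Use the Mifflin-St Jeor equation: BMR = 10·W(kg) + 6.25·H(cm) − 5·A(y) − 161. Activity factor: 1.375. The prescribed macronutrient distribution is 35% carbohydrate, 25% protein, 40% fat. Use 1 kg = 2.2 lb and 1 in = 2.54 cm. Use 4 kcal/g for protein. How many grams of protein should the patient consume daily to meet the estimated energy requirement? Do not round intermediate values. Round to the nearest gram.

Convert to metric: weight = 92 ÷ 2.2 = 41.8182 kg; height = 63 × 2.54 = 160.02 cm.
Mifflin-St Jeor (female): BMR = 10(41.8182) + 6.25(160.02) − 5(25) − 161 = 418.1818 + 1000.125 − 125 − 161 = 1132.3068 kcal/day.
TEE = 1132.3068 × 1.375 = 1556.9219 kcal/day.
Protein energy = 25% × 1556.9219 = 389.2305 kcal.
Protein = 389.2305 ÷ 4 kcal/g = 97.3076 g.

97 g/day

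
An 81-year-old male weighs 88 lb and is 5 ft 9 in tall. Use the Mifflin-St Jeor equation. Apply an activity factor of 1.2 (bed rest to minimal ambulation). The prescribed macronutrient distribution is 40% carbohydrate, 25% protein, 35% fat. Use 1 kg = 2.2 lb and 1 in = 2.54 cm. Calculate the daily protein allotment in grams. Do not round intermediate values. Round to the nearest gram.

Convert to metric: weight = 88 ÷ 2.2 = 40 kg; height = (5×12 + 9) × 2.54 = 69 × 2.54 = 175.26 cm.
Mifflin-St Jeor (male): BMR = 10(40) + 6.25(175.26) − 5(81) + 5 = 400 + 1095.375 − 405 + 5 = 1095.375 kcal/day.
TEE = 1095.375 × 1.2 = 1314.45 kcal/day.
Protein energy = 25% × 1314.45 = 328.6125 kcal.
Protein = 328.6125 ÷ 4 kcal/g = 82.1531 g.

82 g/day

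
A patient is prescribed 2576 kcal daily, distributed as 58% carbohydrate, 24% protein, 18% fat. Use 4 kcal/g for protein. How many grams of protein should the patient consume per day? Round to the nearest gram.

Protein energy = 24% × 2576 = 618.24 kcal.
At 4 kcal/g: 618.24 ÷ 4 = 154.56 g.

155 g/day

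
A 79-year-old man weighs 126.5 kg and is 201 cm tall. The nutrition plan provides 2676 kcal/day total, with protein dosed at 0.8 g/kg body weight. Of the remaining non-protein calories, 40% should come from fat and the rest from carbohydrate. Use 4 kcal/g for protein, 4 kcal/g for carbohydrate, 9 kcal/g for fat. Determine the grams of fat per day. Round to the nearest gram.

101 g/day

Protein = 0.8 × 126.5 = 101.2 g → 101.2 × 4 = 404.8 kcal.
Non-protein calories = 2676 − 404.8 = 2271.2 kcal.
Fat: 40% × 2271.2 = 908.48 kcal; carbohydrate: 1362.72 kcal.
Fat: 908.48 kcal ÷ 9 kcal/g = 100.9422 g.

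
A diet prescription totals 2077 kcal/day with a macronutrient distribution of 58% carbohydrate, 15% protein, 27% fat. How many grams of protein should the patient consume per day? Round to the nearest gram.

Protein energy = 15% × 2077 = 311.55 kcal.
At 4 kcal/g: 311.55 ÷ 4 = 77.8875 g.

78 g/day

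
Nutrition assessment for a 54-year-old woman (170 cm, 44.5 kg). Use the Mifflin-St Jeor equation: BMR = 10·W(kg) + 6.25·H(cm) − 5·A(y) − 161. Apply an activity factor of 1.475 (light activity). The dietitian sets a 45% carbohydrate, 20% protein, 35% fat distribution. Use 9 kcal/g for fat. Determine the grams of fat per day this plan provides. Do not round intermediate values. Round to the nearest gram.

Mifflin-St Jeor (female): BMR = 10(44.5) + 6.25(170) − 5(54) − 161 = 445 + 1062.5 − 270 − 161 = 1076.5 kcal/day.
TEE = 1076.5 × 1.475 = 1587.8375 kcal/day.
Fat energy = 35% × 1587.8375 = 555.7431 kcal.
Fat = 555.7431 ÷ 9 kcal/g = 61.7492 g.

62 g/day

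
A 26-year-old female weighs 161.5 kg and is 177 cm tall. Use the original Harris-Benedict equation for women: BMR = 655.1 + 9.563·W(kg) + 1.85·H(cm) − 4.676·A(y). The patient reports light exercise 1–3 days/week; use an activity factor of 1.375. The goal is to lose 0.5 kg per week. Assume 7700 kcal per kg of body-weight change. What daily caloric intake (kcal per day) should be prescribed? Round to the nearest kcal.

2757 kcal per day

Harris-Benedict: BMR = 655.1 + 9.563(161.5) + 1.85(177) − 4.676(26) = 2405.3985 kcal/day.
TEE = 2405.3985 × 1.375 = 3307.4229 kcal/day.
Required daily deficit = 0.5 × 7700 ÷ 7 = 550 kcal/day.
Target intake = 3307.4229 − 550 = 2757.4229 kcal/day.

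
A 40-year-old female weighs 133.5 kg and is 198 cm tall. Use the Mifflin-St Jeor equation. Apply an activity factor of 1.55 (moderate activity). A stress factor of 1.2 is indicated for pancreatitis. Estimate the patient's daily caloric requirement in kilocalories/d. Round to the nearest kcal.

Mifflin-St Jeor (female): BMR = 10(133.5) + 6.25(198) − 5(40) − 161 = 1335 + 1237.5 − 200 − 161 = 2211.5 kcal/day.
TEE = BMR × activity factor = 2211.5 × 1.55 = 3427.825 kcal/day.
Apply stress factor: 3427.825 × 1.2 = 4113.39 kcal/day.

4113 kilocalories/d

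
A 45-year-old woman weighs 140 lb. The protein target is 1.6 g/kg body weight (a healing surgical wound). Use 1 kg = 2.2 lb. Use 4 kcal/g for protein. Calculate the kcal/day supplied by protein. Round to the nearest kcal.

Weight in kg = 140 ÷ 2.2 = 63.6364 kg.
Protein = 1.6 g/kg × 63.6364 kg = 101.8182 g/day.
Protein energy = 101.8182 g × 4 kcal/g = 407.2727 kcal/day.

407 kcal/day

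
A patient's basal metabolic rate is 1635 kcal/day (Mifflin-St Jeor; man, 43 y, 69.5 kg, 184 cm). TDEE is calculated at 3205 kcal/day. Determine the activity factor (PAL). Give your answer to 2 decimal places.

1.96

Activity factor = TEE ÷ BMR = 3205 ÷ 1635 = 1.96.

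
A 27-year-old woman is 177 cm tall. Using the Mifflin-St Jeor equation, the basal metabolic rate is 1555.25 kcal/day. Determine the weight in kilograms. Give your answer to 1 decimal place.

1555.25 = 10·W + 6.25(177) − 5(27) − 161
10·W = 1555.25 − 810.25 = 745, so W = 74.5 kg.

74.5 kg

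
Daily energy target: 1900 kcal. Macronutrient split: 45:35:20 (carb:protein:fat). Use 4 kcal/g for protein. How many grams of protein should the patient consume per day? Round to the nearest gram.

Protein energy = 35% × 1900 = 665 kcal.
At 4 kcal/g: 665 ÷ 4 = 166.25 g.

166 g/day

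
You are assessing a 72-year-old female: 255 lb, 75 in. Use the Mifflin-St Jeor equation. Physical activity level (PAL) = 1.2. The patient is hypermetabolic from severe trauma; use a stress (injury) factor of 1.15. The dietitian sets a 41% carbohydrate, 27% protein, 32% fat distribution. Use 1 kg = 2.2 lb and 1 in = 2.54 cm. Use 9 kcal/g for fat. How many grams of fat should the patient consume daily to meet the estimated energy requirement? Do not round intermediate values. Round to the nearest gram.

90 g/day

Convert to metric: weight = 255 ÷ 2.2 = 115.9091 kg; height = 75 × 2.54 = 190.5 cm.
Mifflin-St Jeor (female): BMR = 10(115.9091) + 6.25(190.5) − 5(72) − 161 = 1159.0909 + 1190.625 − 360 − 161 = 1828.7159 kcal/day.
TEE = 1828.7159 × 1.2 = 2194.4591 kcal/day.
With stress factor 1.15: 2194.4591 × 1.15 = 2523.628 kcal/day.
Fat energy = 32% × 2523.628 = 807.5609 kcal.
Fat = 807.5609 ÷ 9 kcal/g = 89.729 g.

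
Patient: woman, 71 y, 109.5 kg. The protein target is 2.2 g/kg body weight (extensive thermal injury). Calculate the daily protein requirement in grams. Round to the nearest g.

Protein = 2.2 g/kg × 109.5 kg = 240.9 g/day.

241 g/day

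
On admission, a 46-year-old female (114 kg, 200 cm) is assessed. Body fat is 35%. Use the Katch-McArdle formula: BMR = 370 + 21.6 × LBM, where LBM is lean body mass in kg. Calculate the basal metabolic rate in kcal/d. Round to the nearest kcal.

1971 kcal/d

LBM = 114 × (1 − 0.35) = 74.1 kg. Katch-McArdle: BMR = 370 + 21.6 × 74.1 = 1970.56 kcal/day.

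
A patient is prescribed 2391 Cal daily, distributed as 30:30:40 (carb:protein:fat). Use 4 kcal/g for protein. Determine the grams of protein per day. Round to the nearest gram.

179 g/day

Protein energy = 30% × 2391 = 717.3 kcal.
At 4 kcal/g: 717.3 ÷ 4 = 179.325 g.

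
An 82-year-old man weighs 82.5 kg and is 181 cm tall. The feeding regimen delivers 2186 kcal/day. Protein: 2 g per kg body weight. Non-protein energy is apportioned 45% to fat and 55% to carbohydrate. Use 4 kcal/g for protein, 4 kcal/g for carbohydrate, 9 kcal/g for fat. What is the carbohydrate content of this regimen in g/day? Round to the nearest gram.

210 g/day

Protein = 2 × 82.5 = 165 g → 165 × 4 = 660 kcal.
Non-protein calories = 2186 − 660 = 1526 kcal.
Fat: 45% × 1526 = 686.7 kcal; carbohydrate: 839.3 kcal.
Carbohydrate: 839.3 kcal ÷ 4 kcal/g = 209.825 g.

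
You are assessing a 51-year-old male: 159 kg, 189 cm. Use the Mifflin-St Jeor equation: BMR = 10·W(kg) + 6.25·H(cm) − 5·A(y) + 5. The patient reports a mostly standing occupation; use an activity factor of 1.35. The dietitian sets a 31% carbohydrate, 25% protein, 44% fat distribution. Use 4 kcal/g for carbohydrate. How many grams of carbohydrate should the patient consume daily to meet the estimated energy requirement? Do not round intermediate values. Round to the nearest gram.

264 g/day

Mifflin-St Jeor (male): BMR = 10(159) + 6.25(189) − 5(51) + 5 = 1590 + 1181.25 − 255 + 5 = 2521.25 kcal/day.
TEE = 2521.25 × 1.35 = 3403.6875 kcal/day.
Carbohydrate energy = 31% × 3403.6875 = 1055.1431 kcal.
Carbohydrate = 1055.1431 ÷ 4 kcal/g = 263.7858 g.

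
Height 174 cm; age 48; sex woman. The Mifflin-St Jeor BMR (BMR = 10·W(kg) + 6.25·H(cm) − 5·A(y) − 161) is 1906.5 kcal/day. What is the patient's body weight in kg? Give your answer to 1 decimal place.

122.0 kg

1906.5 = 10·W + 6.25(174) − 5(48) − 161
10·W = 1906.5 − 686.5 = 1220, so W = 122 kg.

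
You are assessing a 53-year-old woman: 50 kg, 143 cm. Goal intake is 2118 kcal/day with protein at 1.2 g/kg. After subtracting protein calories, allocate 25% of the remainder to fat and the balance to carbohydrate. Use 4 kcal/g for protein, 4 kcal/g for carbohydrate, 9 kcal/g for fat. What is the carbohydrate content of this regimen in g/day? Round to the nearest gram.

352 g/day

Protein = 1.2 × 50 = 60 g → 60 × 4 = 240 kcal.
Non-protein calories = 2118 − 240 = 1878 kcal.
Fat: 25% × 1878 = 469.5 kcal; carbohydrate: 1408.5 kcal.
Carbohydrate: 1408.5 kcal ÷ 4 kcal/g = 352.125 g.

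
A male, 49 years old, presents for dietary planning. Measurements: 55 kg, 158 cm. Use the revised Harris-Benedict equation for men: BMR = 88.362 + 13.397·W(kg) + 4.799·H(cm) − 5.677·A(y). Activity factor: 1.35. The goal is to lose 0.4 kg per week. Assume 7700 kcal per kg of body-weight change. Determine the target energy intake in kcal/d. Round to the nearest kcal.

1322 kcal/d

Harris-Benedict: BMR = 88.362 + 13.397(55) + 4.799(158) − 5.677(49) = 1305.266 kcal/day.
TEE = 1305.266 × 1.35 = 1762.1091 kcal/day.
Required daily deficit = 0.4 × 7700 ÷ 7 = 440 kcal/day.
Target intake = 1762.1091 − 440 = 1322.1091 kcal/day.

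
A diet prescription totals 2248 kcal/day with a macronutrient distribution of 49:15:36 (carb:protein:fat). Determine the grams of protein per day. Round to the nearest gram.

Protein energy = 15% × 2248 = 337.2 kcal.
At 4 kcal/g: 337.2 ÷ 4 = 84.3 g.

84 g/day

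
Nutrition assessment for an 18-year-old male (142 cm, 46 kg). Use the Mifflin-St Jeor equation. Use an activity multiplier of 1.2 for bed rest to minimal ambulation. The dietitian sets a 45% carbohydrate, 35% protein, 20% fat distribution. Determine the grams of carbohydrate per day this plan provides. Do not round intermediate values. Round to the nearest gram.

Mifflin-St Jeor (male): BMR = 10(46) + 6.25(142) − 5(18) + 5 = 460 + 887.5 − 90 + 5 = 1262.5 kcal/day.
TEE = 1262.5 × 1.2 = 1515 kcal/day.
Carbohydrate energy = 45% × 1515 = 681.75 kcal.
Carbohydrate = 681.75 ÷ 4 kcal/g = 170.4375 g.

170 g/day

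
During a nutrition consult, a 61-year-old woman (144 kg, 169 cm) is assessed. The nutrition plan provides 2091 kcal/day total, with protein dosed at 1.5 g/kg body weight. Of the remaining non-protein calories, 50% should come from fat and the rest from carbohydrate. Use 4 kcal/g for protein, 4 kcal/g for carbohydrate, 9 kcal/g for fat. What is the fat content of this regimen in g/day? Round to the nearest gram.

Protein = 1.5 × 144 = 216 g → 216 × 4 = 864 kcal.
Non-protein calories = 2091 − 864 = 1227 kcal.
Fat: 50% × 1227 = 613.5 kcal; carbohydrate: 613.5 kcal.
Fat: 613.5 kcal ÷ 9 kcal/g = 68.1667 g.

68 g/day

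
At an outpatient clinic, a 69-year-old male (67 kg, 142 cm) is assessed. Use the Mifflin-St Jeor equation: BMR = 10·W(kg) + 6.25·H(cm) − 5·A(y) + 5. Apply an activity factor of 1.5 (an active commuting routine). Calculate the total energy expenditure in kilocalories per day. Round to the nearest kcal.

Mifflin-St Jeor (male): BMR = 10(67) + 6.25(142) − 5(69) + 5 = 670 + 887.5 − 345 + 5 = 1217.5 kcal/day.
TEE = BMR × activity factor = 1217.5 × 1.5 = 1826.25 kcal/day.

1826 kilocalories per day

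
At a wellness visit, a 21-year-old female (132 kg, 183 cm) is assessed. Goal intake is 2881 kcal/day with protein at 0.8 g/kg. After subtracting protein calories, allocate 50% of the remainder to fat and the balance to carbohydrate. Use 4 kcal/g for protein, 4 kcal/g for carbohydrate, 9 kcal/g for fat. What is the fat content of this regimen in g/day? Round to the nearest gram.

Protein = 0.8 × 132 = 105.6 g → 105.6 × 4 = 422.4 kcal.
Non-protein calories = 2881 − 422.4 = 2458.6 kcal.
Fat: 50% × 2458.6 = 1229.3 kcal; carbohydrate: 1229.3 kcal.
Fat: 1229.3 kcal ÷ 9 kcal/g = 136.5889 g.

137 g/day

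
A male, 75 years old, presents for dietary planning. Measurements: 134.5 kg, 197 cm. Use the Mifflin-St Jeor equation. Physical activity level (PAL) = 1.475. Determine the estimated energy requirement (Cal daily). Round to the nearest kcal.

Mifflin-St Jeor (male): BMR = 10(134.5) + 6.25(197) − 5(75) + 5 = 1345 + 1231.25 − 375 + 5 = 2206.25 kcal/day.
TEE = BMR × activity factor = 2206.25 × 1.475 = 3254.2188 kcal/day.

3254 Cal daily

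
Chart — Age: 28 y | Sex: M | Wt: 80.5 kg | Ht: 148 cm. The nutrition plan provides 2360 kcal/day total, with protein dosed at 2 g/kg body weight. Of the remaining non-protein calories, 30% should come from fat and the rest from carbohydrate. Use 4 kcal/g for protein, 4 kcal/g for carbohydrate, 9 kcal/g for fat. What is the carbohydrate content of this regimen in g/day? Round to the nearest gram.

Protein = 2 × 80.5 = 161 g → 161 × 4 = 644 kcal.
Non-protein calories = 2360 − 644 = 1716 kcal.
Fat: 30% × 1716 = 514.8 kcal; carbohydrate: 1201.2 kcal.
Carbohydrate: 1201.2 kcal ÷ 4 kcal/g = 300.3 g.

300 g/day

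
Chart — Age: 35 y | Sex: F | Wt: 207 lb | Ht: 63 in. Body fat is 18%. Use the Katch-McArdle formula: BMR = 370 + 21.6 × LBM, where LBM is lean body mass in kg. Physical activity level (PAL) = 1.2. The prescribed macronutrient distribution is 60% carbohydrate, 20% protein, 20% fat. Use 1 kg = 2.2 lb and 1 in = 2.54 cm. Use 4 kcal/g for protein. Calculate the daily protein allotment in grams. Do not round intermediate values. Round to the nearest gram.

122 g/day

Convert to metric: weight = 207 ÷ 2.2 = 94.0909 kg; height = 63 × 2.54 = 160.02 cm.
LBM = 94.0909 × (1 − 0.18) = 77.1545 kg. Katch-McArdle: BMR = 370 + 21.6 × 77.1545 = 2036.5382 kcal/day.
TEE = 2036.5382 × 1.2 = 2443.8458 kcal/day.
Protein energy = 20% × 2443.8458 = 488.7692 kcal.
Protein = 488.7692 ÷ 4 kcal/g = 122.1923 g.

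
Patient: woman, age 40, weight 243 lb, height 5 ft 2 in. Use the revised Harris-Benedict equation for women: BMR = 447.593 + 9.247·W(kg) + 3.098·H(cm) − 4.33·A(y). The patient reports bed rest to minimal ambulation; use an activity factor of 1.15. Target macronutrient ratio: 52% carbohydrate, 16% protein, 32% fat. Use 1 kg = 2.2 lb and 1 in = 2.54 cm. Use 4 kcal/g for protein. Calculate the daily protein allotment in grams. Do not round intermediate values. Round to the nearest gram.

82 g/day

Convert to metric: weight = 243 ÷ 2.2 = 110.4545 kg; height = (5×12 + 2) × 2.54 = 62 × 2.54 = 157.48 cm.
Harris-Benedict: BMR = 447.593 + 9.247(110.4545) + 3.098(157.48) − 4.33(40) = 1783.6392 kcal/day.
TEE = 1783.6392 × 1.15 = 2051.1851 kcal/day.
Protein energy = 16% × 2051.1851 = 328.1896 kcal.
Protein = 328.1896 ÷ 4 kcal/g = 82.0474 g.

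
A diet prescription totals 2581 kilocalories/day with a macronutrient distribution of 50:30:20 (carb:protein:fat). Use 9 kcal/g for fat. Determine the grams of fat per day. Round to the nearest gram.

57 g/day

Fat energy = 20% × 2581 = 516.2 kcal.
At 9 kcal/g: 516.2 ÷ 9 = 57.3556 g.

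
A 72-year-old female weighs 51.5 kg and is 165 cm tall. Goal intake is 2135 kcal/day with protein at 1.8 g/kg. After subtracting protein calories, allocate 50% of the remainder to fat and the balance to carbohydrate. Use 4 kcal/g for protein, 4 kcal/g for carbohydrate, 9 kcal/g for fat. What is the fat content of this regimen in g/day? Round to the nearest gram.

Protein = 1.8 × 51.5 = 92.7 g → 92.7 × 4 = 370.8 kcal.
Non-protein calories = 2135 − 370.8 = 1764.2 kcal.
Fat: 50% × 1764.2 = 882.1 kcal; carbohydrate: 882.1 kcal.
Fat: 882.1 kcal ÷ 9 kcal/g = 98.0111 g.

98 g/day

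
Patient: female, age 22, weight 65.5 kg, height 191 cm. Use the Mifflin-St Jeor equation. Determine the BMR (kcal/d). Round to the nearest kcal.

Mifflin-St Jeor (female): BMR = 10(65.5) + 6.25(191) − 5(22) − 161 = 655 + 1193.75 − 110 − 161 = 1577.75 kcal/day.

1578 kcal/d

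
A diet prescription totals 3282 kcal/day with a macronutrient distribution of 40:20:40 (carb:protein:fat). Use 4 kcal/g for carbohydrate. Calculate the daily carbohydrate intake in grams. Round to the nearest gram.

328 g/day

Carbohydrate energy = 40% × 3282 = 1312.8 kcal.
At 4 kcal/g: 1312.8 ÷ 4 = 328.2 g.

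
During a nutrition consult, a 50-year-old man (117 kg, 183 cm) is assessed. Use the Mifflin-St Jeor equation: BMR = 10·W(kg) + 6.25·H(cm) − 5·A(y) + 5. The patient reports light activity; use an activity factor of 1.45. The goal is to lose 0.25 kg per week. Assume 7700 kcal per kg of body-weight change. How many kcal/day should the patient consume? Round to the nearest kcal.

Mifflin-St Jeor (male): BMR = 10(117) + 6.25(183) − 5(50) + 5 = 1170 + 1143.75 − 250 + 5 = 2068.75 kcal/day.
TEE = 2068.75 × 1.45 = 2999.6875 kcal/day.
Required daily deficit = 0.25 × 7700 ÷ 7 = 275 kcal/day.
Target intake = 2999.6875 − 275 = 2724.6875 kcal/day.

2725 kcal/day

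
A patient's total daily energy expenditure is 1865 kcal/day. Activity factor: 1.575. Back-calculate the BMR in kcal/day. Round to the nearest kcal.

BMR = TEE ÷ activity factor = 1865 ÷ 1.575 = 1184.127 kcal/day.

1184 kcal/day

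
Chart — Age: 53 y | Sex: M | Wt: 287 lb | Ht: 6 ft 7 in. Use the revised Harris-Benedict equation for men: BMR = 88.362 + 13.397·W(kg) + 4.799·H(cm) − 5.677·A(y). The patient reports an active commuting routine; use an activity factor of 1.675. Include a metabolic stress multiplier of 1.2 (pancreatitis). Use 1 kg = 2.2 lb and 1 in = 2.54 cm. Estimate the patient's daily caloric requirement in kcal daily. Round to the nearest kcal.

5021 kcal daily

Convert to metric: weight = 287 ÷ 2.2 = 130.4545 kg; height = (6×12 + 7) × 2.54 = 79 × 2.54 = 200.66 cm.
Harris-Benedict: BMR = 88.362 + 13.397(130.4545) + 4.799(200.66) − 5.677(53) = 2498.1479 kcal/day.
TEE = BMR × activity factor = 2498.1479 × 1.675 = 4184.3977 kcal/day.
Apply stress factor: 4184.3977 × 1.2 = 5021.2772 kcal/day.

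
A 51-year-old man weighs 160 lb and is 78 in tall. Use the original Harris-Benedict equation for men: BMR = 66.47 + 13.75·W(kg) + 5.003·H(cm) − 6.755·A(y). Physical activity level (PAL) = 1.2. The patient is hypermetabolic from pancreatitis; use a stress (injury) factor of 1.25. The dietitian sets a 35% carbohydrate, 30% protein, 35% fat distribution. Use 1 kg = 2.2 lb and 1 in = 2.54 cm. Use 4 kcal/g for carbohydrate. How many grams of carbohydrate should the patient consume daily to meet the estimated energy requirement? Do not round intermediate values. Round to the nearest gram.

Convert to metric: weight = 160 ÷ 2.2 = 72.7273 kg; height = 78 × 2.54 = 198.12 cm.
Harris-Benedict: BMR = 66.47 + 13.75(72.7273) + 5.003(198.12) − 6.755(51) = 1713.1594 kcal/day.
TEE = 1713.1594 × 1.2 = 2055.7912 kcal/day.
With stress factor 1.25: 2055.7912 × 1.25 = 2569.739 kcal/day.
Carbohydrate energy = 35% × 2569.739 = 899.4087 kcal.
Carbohydrate = 899.4087 ÷ 4 kcal/g = 224.8522 g.

225 g/day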